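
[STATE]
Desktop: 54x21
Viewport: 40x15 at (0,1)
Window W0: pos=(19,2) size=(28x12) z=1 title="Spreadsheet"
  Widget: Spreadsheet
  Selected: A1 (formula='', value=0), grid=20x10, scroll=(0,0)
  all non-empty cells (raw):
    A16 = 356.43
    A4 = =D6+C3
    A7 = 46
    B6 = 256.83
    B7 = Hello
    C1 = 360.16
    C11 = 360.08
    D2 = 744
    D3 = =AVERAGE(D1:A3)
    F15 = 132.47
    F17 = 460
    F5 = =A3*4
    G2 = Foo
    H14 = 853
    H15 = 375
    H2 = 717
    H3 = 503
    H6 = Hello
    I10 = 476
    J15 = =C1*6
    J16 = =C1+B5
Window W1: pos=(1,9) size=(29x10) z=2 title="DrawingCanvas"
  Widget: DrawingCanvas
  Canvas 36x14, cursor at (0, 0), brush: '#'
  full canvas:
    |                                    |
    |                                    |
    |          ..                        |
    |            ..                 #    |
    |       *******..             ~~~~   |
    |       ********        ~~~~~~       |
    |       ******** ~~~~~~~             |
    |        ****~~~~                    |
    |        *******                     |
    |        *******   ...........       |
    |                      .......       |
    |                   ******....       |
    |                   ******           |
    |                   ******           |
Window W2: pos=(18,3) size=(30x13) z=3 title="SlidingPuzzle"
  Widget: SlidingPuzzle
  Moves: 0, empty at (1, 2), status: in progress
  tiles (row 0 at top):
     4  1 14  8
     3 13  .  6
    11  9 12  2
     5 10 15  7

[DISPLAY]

                                        
                   ┏━━━━━━━━━━━━━━━━━━━━
                  ┏━━━━━━━━━━━━━━━━━━━━━
                  ┃ SlidingPuzzle       
                  ┠─────────────────────
                  ┃┌────┬────┬────┬────┐
                  ┃│  4 │  1 │ 14 │  8 │
                  ┃├────┼────┼────┼────┤
 ┏━━━━━━━━━━━━━━━━┃│  3 │ 13 │    │  6 │
 ┃ DrawingCanvas  ┃├────┼────┼────┼────┤
 ┠────────────────┃│ 11 │  9 │ 12 │  2 │
 ┃+               ┃├────┼────┼────┼────┤
 ┃                ┃│  5 │ 10 │ 15 │  7 │
 ┃          ..    ┃└────┴────┴────┴────┘
 ┃            ..  ┗━━━━━━━━━━━━━━━━━━━━━


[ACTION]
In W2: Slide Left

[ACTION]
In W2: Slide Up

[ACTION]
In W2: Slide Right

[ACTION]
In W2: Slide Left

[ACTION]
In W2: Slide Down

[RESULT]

                                        
                   ┏━━━━━━━━━━━━━━━━━━━━
                  ┏━━━━━━━━━━━━━━━━━━━━━
                  ┃ SlidingPuzzle       
                  ┠─────────────────────
                  ┃┌────┬────┬────┬────┐
                  ┃│  4 │  1 │ 14 │  8 │
                  ┃├────┼────┼────┼────┤
 ┏━━━━━━━━━━━━━━━━┃│  3 │ 13 │  6 │    │
 ┃ DrawingCanvas  ┃├────┼────┼────┼────┤
 ┠────────────────┃│ 11 │  9 │ 12 │  2 │
 ┃+               ┃├────┼────┼────┼────┤
 ┃                ┃│  5 │ 10 │ 15 │  7 │
 ┃          ..    ┃└────┴────┴────┴────┘
 ┃            ..  ┗━━━━━━━━━━━━━━━━━━━━━


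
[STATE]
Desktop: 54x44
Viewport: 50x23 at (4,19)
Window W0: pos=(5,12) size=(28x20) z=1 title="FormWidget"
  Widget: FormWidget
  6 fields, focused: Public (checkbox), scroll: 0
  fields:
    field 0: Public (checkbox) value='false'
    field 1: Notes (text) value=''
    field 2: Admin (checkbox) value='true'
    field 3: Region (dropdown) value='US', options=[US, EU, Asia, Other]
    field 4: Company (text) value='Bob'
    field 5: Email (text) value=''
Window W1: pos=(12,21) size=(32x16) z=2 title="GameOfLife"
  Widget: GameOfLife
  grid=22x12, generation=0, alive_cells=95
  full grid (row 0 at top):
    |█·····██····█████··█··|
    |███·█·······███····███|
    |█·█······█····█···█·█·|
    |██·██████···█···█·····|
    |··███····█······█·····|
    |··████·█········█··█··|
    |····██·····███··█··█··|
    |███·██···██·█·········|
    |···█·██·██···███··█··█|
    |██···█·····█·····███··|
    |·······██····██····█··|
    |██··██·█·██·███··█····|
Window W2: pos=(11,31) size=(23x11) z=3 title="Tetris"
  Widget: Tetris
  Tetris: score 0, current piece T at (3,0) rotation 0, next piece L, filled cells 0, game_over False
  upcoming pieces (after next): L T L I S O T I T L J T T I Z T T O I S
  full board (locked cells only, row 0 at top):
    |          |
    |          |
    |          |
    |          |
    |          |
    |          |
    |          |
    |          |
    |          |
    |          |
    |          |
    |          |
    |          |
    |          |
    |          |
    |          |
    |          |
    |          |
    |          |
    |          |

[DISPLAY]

 ┃  Company:    [Bob       ]┃                     
 ┃  Email:      [          ]┃                     
 ┃      ┏━━━━━━━━━━━━━━━━━━━━━━━━━━━━━━┓          
 ┃      ┃ GameOfLife                   ┃          
 ┃      ┠──────────────────────────────┨          
 ┃      ┃Gen: 0                        ┃          
 ┃      ┃█·····██····█████··█··        ┃          
 ┃      ┃███·█·······███····███        ┃          
 ┃      ┃█·█······█····█···█·█·        ┃          
 ┃      ┃██·██████···█···█·····        ┃          
 ┃      ┃··███····█······█·····        ┃          
 ┃      ┃··████·█········█··█··        ┃          
 ┗━━━━━┏━━━━━━━━━━━━━━━━━━━━━┓·        ┃          
       ┃ Tetris              ┃·        ┃          
       ┠─────────────────────┨█        ┃          
       ┃          │Next:     ┃·        ┃          
       ┃          │  ▒       ┃·        ┃          
       ┃          │▒▒▒       ┃━━━━━━━━━┛          
       ┃          │          ┃                    
       ┃          │          ┃                    
       ┃          │          ┃                    
       ┃          │Score:    ┃                    
       ┗━━━━━━━━━━━━━━━━━━━━━┛                    


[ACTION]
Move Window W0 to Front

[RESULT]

 ┃  Company:    [Bob       ]┃                     
 ┃  Email:      [          ]┃                     
 ┃                          ┃━━━━━━━━━━┓          
 ┃                          ┃          ┃          
 ┃                          ┃──────────┨          
 ┃                          ┃          ┃          
 ┃                          ┃··        ┃          
 ┃                          ┃██        ┃          
 ┃                          ┃█·        ┃          
 ┃                          ┃··        ┃          
 ┃                          ┃··        ┃          
 ┃                          ┃··        ┃          
 ┗━━━━━━━━━━━━━━━━━━━━━━━━━━┛┓·        ┃          
       ┃ Tetris              ┃·        ┃          
       ┠─────────────────────┨█        ┃          
       ┃          │Next:     ┃·        ┃          
       ┃          │  ▒       ┃·        ┃          
       ┃          │▒▒▒       ┃━━━━━━━━━┛          
       ┃          │          ┃                    
       ┃          │          ┃                    
       ┃          │          ┃                    
       ┃          │Score:    ┃                    
       ┗━━━━━━━━━━━━━━━━━━━━━┛                    


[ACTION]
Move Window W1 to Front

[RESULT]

 ┃  Company:    [Bob       ]┃                     
 ┃  Email:      [          ]┃                     
 ┃      ┏━━━━━━━━━━━━━━━━━━━━━━━━━━━━━━┓          
 ┃      ┃ GameOfLife                   ┃          
 ┃      ┠──────────────────────────────┨          
 ┃      ┃Gen: 0                        ┃          
 ┃      ┃█·····██····█████··█··        ┃          
 ┃      ┃███·█·······███····███        ┃          
 ┃      ┃█·█······█····█···█·█·        ┃          
 ┃      ┃██·██████···█···█·····        ┃          
 ┃      ┃··███····█······█·····        ┃          
 ┃      ┃··████·█········█··█··        ┃          
 ┗━━━━━━┃····██·····███··█··█··        ┃          
       ┃┃███·██···██·█·········        ┃          
       ┠┃···█·██·██···███··█··█        ┃          
       ┃┃██···█·····█·····███··        ┃          
       ┃┃·······██····██····█··        ┃          
       ┃┗━━━━━━━━━━━━━━━━━━━━━━━━━━━━━━┛          
       ┃          │          ┃                    
       ┃          │          ┃                    
       ┃          │          ┃                    
       ┃          │Score:    ┃                    
       ┗━━━━━━━━━━━━━━━━━━━━━┛                    


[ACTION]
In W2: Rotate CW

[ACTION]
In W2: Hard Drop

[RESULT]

 ┃  Company:    [Bob       ]┃                     
 ┃  Email:      [          ]┃                     
 ┃      ┏━━━━━━━━━━━━━━━━━━━━━━━━━━━━━━┓          
 ┃      ┃ GameOfLife                   ┃          
 ┃      ┠──────────────────────────────┨          
 ┃      ┃Gen: 0                        ┃          
 ┃      ┃█·····██····█████··█··        ┃          
 ┃      ┃███·█·······███····███        ┃          
 ┃      ┃█·█······█····█···█·█·        ┃          
 ┃      ┃██·██████···█···█·····        ┃          
 ┃      ┃··███····█······█·····        ┃          
 ┃      ┃··████·█········█··█··        ┃          
 ┗━━━━━━┃····██·····███··█··█··        ┃          
       ┃┃███·██···██·█·········        ┃          
       ┠┃···█·██·██···███··█··█        ┃          
       ┃┃██···█·····█·····███··        ┃          
       ┃┃·······██····██····█··        ┃          
       ┃┗━━━━━━━━━━━━━━━━━━━━━━━━━━━━━━┛          
       ┃          │          ┃                    
       ┃   ▒      │          ┃                    
       ┃   ▒▒     │          ┃                    
       ┃   ▒      │Score:    ┃                    
       ┗━━━━━━━━━━━━━━━━━━━━━┛                    


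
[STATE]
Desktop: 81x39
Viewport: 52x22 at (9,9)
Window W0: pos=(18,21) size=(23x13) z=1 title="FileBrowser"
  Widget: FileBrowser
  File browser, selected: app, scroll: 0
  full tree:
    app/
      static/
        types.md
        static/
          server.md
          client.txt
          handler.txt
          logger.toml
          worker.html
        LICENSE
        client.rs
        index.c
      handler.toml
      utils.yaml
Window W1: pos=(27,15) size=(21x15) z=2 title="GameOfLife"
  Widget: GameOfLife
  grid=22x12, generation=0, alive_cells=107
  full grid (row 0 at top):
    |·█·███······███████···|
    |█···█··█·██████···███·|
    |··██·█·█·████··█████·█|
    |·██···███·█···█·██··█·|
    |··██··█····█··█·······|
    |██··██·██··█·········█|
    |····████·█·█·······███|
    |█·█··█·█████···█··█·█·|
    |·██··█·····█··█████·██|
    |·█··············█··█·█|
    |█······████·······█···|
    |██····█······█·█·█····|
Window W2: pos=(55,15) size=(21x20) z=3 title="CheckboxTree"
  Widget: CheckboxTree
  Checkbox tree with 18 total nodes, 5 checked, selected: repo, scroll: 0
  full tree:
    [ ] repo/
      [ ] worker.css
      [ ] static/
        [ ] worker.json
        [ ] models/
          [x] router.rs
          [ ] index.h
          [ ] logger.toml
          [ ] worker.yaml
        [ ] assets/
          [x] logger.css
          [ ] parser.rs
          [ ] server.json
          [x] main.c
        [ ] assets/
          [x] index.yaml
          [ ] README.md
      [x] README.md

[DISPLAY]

                                                    
                                                    
                                                    
                                                    
                                                    
                                                    
                  ┏━━━━━━━━━━━━━━━━━━━┓       ┏━━━━━
                  ┃ GameOfLife        ┃       ┃ Chec
                  ┠───────────────────┨       ┠─────
                  ┃Gen: 0             ┃       ┃>[-] 
                  ┃···█··█·██████···██┃       ┃   [ 
                  ┃·██·█·█·████··█████┃       ┃   [-
         ┏━━━━━━━━┃██···███·█···█·██··┃       ┃     
         ┃ FileBro┃·██··█····█··█·····┃       ┃     
         ┠────────┃█··██·██··█········┃       ┃     
         ┃> [-] ap┃···████·█·█·······█┃       ┃     
         ┃    [+] ┃·█··█·█████···█··█·┃       ┃     
         ┃    hand┃██··█·····█··█████·┃       ┃     
         ┃    util┃█··············█··█┃       ┃     
         ┃        ┃······████·······█·┃       ┃     
         ┃        ┗━━━━━━━━━━━━━━━━━━━┛       ┃     
         ┃                     ┃              ┃     


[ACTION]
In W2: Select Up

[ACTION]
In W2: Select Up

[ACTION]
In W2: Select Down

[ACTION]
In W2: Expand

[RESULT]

                                                    
                                                    
                                                    
                                                    
                                                    
                                                    
                  ┏━━━━━━━━━━━━━━━━━━━┓       ┏━━━━━
                  ┃ GameOfLife        ┃       ┃ Chec
                  ┠───────────────────┨       ┠─────
                  ┃Gen: 0             ┃       ┃ [-] 
                  ┃···█··█·██████···██┃       ┃>  [ 
                  ┃·██·█·█·████··█████┃       ┃   [-
         ┏━━━━━━━━┃██···███·█···█·██··┃       ┃     
         ┃ FileBro┃·██··█····█··█·····┃       ┃     
         ┠────────┃█··██·██··█········┃       ┃     
         ┃> [-] ap┃···████·█·█·······█┃       ┃     
         ┃    [+] ┃·█··█·█████···█··█·┃       ┃     
         ┃    hand┃██··█·····█··█████·┃       ┃     
         ┃    util┃█··············█··█┃       ┃     
         ┃        ┃······████·······█·┃       ┃     
         ┃        ┗━━━━━━━━━━━━━━━━━━━┛       ┃     
         ┃                     ┃              ┃     


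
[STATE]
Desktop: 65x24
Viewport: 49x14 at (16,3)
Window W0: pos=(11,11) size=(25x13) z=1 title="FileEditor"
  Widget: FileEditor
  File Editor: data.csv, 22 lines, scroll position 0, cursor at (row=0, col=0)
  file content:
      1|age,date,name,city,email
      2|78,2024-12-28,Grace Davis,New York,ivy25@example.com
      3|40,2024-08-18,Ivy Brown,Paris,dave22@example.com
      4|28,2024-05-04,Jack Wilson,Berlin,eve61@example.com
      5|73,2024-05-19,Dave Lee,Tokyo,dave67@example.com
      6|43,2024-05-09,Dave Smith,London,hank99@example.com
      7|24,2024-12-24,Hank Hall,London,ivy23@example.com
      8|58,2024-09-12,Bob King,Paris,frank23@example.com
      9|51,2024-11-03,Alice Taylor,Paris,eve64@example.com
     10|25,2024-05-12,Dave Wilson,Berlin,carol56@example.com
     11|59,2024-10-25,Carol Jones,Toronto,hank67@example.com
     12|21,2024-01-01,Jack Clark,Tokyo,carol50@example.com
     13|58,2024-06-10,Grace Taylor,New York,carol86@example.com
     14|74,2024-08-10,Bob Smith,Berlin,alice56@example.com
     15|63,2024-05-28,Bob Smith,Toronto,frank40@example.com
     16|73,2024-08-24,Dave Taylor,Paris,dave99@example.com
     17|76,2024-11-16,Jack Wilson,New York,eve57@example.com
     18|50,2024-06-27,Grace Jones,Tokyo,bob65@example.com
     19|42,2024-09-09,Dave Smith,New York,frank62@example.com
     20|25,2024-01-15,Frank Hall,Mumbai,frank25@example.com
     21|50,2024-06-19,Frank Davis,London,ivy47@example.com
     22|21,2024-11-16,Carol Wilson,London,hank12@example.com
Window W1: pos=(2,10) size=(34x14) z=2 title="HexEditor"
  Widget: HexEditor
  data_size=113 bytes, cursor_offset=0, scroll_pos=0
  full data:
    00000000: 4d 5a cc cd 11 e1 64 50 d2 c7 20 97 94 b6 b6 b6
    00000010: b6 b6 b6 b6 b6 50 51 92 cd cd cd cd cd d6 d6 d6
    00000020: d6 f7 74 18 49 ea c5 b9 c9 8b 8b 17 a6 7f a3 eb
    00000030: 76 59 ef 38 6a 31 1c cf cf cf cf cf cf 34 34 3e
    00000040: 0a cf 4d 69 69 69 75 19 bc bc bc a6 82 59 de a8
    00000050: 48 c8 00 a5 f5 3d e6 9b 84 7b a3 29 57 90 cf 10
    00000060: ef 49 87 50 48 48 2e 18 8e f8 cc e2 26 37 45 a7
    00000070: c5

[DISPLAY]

                                                 
                                                 
                                                 
                                                 
                                                 
                                                 
                                                 
━━━━━━━━━━━━━━━━━━━┓                             
                   ┃                             
───────────────────┨                             
5a cc cd 11 e1 64 5┃                             
b6 b6 b6 b6 50 51 9┃                             
f7 74 18 49 ea c5 b┃                             
59 ef 38 6a 31 1c c┃                             


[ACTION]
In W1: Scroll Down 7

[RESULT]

                                                 
                                                 
                                                 
                                                 
                                                 
                                                 
                                                 
━━━━━━━━━━━━━━━━━━━┓                             
                   ┃                             
───────────────────┨                             
                   ┃                             
                   ┃                             
                   ┃                             
                   ┃                             


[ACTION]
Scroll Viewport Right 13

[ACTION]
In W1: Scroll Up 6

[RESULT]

                                                 
                                                 
                                                 
                                                 
                                                 
                                                 
                                                 
━━━━━━━━━━━━━━━━━━━┓                             
                   ┃                             
───────────────────┨                             
b6 b6 b6 b6 50 51 9┃                             
f7 74 18 49 ea c5 b┃                             
59 ef 38 6a 31 1c c┃                             
cf 4d 69 69 69 75 1┃                             


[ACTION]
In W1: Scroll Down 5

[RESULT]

                                                 
                                                 
                                                 
                                                 
                                                 
                                                 
                                                 
━━━━━━━━━━━━━━━━━━━┓                             
                   ┃                             
───────────────────┨                             
49 87 50 48 48 2e 1┃                             
                   ┃                             
                   ┃                             
                   ┃                             


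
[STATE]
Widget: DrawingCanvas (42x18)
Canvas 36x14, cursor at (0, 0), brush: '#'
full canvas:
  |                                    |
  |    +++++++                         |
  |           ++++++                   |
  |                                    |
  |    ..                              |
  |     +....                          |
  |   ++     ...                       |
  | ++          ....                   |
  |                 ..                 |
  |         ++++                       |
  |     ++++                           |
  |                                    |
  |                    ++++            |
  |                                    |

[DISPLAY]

+                                         
    +++++++                               
           ++++++                         
                                          
    ..                                    
     +....                                
   ++     ...                             
 ++          ....                         
                 ..                       
         ++++                             
     ++++                                 
                                          
                    ++++                  
                                          
                                          
                                          
                                          
                                          


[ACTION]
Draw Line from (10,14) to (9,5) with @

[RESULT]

+                                         
    +++++++                               
           ++++++                         
                                          
    ..                                    
     +....                                
   ++     ...                             
 ++          ....                         
                 ..                       
     @@@@@+++                             
     ++++ @@@@@                           
                                          
                    ++++                  
                                          
                                          
                                          
                                          
                                          


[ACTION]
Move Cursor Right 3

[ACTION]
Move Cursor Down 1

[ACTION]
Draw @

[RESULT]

                                          
   @+++++++                               
           ++++++                         
                                          
    ..                                    
     +....                                
   ++     ...                             
 ++          ....                         
                 ..                       
     @@@@@+++                             
     ++++ @@@@@                           
                                          
                    ++++                  
                                          
                                          
                                          
                                          
                                          


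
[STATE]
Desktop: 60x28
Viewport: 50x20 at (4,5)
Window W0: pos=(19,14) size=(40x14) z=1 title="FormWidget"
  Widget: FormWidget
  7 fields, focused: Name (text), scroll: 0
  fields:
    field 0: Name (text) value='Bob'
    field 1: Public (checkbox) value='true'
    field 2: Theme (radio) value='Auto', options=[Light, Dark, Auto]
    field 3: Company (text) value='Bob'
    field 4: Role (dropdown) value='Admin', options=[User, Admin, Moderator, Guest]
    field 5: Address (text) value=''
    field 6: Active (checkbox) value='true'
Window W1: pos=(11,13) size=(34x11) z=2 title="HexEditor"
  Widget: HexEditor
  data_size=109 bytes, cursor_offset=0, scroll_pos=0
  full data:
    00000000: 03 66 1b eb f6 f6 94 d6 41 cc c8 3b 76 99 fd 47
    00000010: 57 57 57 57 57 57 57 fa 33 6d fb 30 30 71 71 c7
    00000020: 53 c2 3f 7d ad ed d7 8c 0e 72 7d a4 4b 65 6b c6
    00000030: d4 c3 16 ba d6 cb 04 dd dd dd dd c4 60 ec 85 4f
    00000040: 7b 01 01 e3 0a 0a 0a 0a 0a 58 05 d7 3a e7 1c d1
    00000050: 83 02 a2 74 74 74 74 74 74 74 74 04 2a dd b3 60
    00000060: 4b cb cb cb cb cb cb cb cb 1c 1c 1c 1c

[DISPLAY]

                                                  
                                                  
                                                  
                                                  
                                                  
                                                  
                                                  
                                                  
       ┏━━━━━━━━━━━━━━━━━━━━━━━━━━━━━━━━┓         
       ┃ HexEditor                      ┃━━━━━━━━━
       ┠────────────────────────────────┨         
       ┃00000000  03 66 1b eb f6 f6 94 d┃─────────
       ┃00000010  57 57 57 57 57 57 57 f┃         
       ┃00000020  53 c2 3f 7d ad ed d7 8┃         
       ┃00000030  d4 c3 16 ba d6 cb 04 d┃( ) Dark 
       ┃00000040  7b 01 01 e3 0a 0a 0a 0┃         
       ┃00000050  83 02 a2 74 74 74 74 7┃         
       ┃00000060  4b cb cb cb cb cb cb c┃         
       ┗━━━━━━━━━━━━━━━━━━━━━━━━━━━━━━━━┛         
               ┃                                  


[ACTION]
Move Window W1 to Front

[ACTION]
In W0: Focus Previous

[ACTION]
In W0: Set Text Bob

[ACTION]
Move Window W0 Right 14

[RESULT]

                                                  
                                                  
                                                  
                                                  
                                                  
                                                  
                                                  
                                                  
       ┏━━━━━━━━━━━━━━━━━━━━━━━━━━━━━━━━┓         
       ┃ HexEditor                      ┃━━━━━━━━━
       ┠────────────────────────────────┨         
       ┃00000000  03 66 1b eb f6 f6 94 d┃─────────
       ┃00000010  57 57 57 57 57 57 57 f┃         
       ┃00000020  53 c2 3f 7d ad ed d7 8┃         
       ┃00000030  d4 c3 16 ba d6 cb 04 d┃ ( ) Dark
       ┃00000040  7b 01 01 e3 0a 0a 0a 0┃         
       ┃00000050  83 02 a2 74 74 74 74 7┃         
       ┃00000060  4b cb cb cb cb cb cb c┃         
       ┗━━━━━━━━━━━━━━━━━━━━━━━━━━━━━━━━┛         
                ┃                                 


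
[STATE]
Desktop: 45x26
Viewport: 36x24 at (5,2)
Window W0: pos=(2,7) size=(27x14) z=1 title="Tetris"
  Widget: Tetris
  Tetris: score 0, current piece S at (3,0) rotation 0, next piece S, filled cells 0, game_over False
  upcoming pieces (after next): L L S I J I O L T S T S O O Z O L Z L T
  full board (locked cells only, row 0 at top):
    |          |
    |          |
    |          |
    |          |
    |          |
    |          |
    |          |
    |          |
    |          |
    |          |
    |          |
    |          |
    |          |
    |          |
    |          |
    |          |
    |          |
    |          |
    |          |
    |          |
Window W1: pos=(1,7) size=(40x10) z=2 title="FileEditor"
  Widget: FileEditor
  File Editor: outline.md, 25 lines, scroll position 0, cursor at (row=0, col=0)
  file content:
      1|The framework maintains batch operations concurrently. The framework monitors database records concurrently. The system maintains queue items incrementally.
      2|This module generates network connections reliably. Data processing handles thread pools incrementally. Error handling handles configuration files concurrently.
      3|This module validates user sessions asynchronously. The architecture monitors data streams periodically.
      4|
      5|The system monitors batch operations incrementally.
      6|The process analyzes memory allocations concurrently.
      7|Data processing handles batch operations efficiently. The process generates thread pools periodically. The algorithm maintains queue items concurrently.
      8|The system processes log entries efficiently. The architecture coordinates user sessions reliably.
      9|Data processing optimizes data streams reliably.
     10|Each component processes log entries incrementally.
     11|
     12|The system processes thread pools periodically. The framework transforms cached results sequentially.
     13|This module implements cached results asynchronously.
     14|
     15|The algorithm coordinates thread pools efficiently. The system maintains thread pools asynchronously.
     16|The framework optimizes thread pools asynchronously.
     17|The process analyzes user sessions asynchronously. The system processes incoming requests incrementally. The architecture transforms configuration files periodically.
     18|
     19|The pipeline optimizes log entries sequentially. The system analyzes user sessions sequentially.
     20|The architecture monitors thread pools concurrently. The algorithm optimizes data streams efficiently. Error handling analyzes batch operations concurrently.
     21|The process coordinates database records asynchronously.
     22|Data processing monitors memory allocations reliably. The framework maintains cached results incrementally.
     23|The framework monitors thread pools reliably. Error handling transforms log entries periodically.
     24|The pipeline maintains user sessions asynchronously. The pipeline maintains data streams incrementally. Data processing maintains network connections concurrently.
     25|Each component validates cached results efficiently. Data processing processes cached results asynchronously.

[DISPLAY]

                                    
                                    
                                    
                                    
                                    
━━━━━━━━━━━━━━━━━━━━━━━━━━━━━━━━━━━┓
leEditor                           ┃
───────────────────────────────────┨
 framework maintains batch operati▲┃
s module generates network connect█┃
s module validates user sessions a░┃
                                  ░┃
 system monitors batch operations ░┃
 process analyzes memory allocatio▼┃
━━━━━━━━━━━━━━━━━━━━━━━━━━━━━━━━━━━┛
        │0             ┃            
        │              ┃            
        │              ┃            
━━━━━━━━━━━━━━━━━━━━━━━┛            
                                    
                                    
                                    
                                    
                                    


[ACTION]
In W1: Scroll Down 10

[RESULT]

                                    
                                    
                                    
                                    
                                    
━━━━━━━━━━━━━━━━━━━━━━━━━━━━━━━━━━━┓
leEditor                           ┃
───────────────────────────────────┨
                                  ▲┃
 system processes thread pools per░┃
s module implements cached results░┃
                                  █┃
 algorithm coordinates thread pool░┃
 framework optimizes thread pools ▼┃
━━━━━━━━━━━━━━━━━━━━━━━━━━━━━━━━━━━┛
        │0             ┃            
        │              ┃            
        │              ┃            
━━━━━━━━━━━━━━━━━━━━━━━┛            
                                    
                                    
                                    
                                    
                                    


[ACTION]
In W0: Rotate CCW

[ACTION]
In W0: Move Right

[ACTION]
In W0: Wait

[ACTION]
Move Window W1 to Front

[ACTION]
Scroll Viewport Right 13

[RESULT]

                                    
                                    
                                    
                                    
                                    
━━━━━━━━━━━━━━━━━━━━━━━━━━━━━━━┓    
itor                           ┃    
───────────────────────────────┨    
                              ▲┃    
tem processes thread pools per░┃    
dule implements cached results░┃    
                              █┃    
orithm coordinates thread pool░┃    
mework optimizes thread pools ▼┃    
━━━━━━━━━━━━━━━━━━━━━━━━━━━━━━━┛    
    │0             ┃                
    │              ┃                
    │              ┃                
━━━━━━━━━━━━━━━━━━━┛                
                                    
                                    
                                    
                                    
                                    


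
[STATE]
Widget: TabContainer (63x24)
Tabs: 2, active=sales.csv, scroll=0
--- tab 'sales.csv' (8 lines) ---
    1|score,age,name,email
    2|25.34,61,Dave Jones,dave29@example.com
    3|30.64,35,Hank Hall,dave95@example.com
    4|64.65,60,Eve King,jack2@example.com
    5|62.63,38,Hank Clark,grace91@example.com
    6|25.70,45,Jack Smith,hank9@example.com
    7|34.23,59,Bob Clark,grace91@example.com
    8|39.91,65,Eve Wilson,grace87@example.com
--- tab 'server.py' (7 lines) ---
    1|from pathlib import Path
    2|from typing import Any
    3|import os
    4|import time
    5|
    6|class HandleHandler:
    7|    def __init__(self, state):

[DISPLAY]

[sales.csv]│ server.py                                         
───────────────────────────────────────────────────────────────
score,age,name,email                                           
25.34,61,Dave Jones,dave29@example.com                         
30.64,35,Hank Hall,dave95@example.com                          
64.65,60,Eve King,jack2@example.com                            
62.63,38,Hank Clark,grace91@example.com                        
25.70,45,Jack Smith,hank9@example.com                          
34.23,59,Bob Clark,grace91@example.com                         
39.91,65,Eve Wilson,grace87@example.com                        
                                                               
                                                               
                                                               
                                                               
                                                               
                                                               
                                                               
                                                               
                                                               
                                                               
                                                               
                                                               
                                                               
                                                               


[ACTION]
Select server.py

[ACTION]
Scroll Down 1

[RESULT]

 sales.csv │[server.py]                                        
───────────────────────────────────────────────────────────────
from typing import Any                                         
import os                                                      
import time                                                    
                                                               
class HandleHandler:                                           
    def __init__(self, state):                                 
                                                               
                                                               
                                                               
                                                               
                                                               
                                                               
                                                               
                                                               
                                                               
                                                               
                                                               
                                                               
                                                               
                                                               
                                                               
                                                               
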